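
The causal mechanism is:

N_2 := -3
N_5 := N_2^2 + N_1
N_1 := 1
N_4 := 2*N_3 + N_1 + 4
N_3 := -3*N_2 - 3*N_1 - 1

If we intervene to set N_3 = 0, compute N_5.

do(N_3=0) replaces the equation N_3 := -3*N_2 - 3*N_1 - 1 with the constant N_3 = 0.
N_5 is not downstream of the intervention, so its value is determined by the original equations.
N_5 = N_2^2 + N_1  [with N_2=-3, N_1=1]  = 10

10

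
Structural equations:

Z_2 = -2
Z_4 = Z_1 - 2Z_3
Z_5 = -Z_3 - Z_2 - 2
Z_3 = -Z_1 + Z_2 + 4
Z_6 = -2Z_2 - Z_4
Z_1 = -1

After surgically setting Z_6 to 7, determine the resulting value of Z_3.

do(Z_6=7) replaces the equation Z_6 = -2Z_2 - Z_4 with the constant Z_6 = 7.
Z_3 is not downstream of the intervention, so its value is determined by the original equations.
Z_3 = -Z_1 + Z_2 + 4  [with Z_1=-1, Z_2=-2]  = 3

3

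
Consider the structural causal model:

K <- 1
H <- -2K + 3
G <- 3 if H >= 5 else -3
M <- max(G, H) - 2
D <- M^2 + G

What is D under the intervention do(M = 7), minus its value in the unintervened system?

Intervening sets M = 7 and removes its equation (M <- max(G, H) - 2).
H = -2K + 3  [with K=1]  = 1
G = 3 if H >= 5 else -3  [with H=1]  = -3
D = M^2 + G  [with M=7, G=-3]  = 46
Without intervention: H = -2K + 3  [with K=1]  = 1; G = 3 if H >= 5 else -3  [with H=1]  = -3; M = max(G, H) - 2  [with G=-3, H=1]  = -1; D = M^2 + G  [with M=-1, G=-3]  = -2.
Change = 46 − (-2) = 48.

48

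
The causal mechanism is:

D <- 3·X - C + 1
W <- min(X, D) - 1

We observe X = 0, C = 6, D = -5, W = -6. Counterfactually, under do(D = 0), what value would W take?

The intervention breaks the incoming arrows to D: D <- 3·X - C + 1 no longer applies, and D = 0.
W = min(X, D) - 1  [with X=0, D=0]  = -1

-1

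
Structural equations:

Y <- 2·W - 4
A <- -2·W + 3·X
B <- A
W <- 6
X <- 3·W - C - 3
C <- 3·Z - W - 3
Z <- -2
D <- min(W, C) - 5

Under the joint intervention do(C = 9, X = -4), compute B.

-24

Under do(C = 9, X = -4), each intervened variable's structural equation is replaced by its fixed value.
A = -2·W + 3·X  [with W=6, X=-4]  = -24
B = A  [with A=-24]  = -24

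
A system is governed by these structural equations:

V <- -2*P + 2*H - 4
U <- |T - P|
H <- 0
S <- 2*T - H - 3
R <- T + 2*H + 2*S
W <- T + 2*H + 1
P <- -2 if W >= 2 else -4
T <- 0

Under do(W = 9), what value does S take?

do(W=9) replaces the equation W <- T + 2*H + 1 with the constant W = 9.
S is not downstream of the intervention, so its value is determined by the original equations.
S = 2*T - H - 3  [with T=0, H=0]  = -3

-3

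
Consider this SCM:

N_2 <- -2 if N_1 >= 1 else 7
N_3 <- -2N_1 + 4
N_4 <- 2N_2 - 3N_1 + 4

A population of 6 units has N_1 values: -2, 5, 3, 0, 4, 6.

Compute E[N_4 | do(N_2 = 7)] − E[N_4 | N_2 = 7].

The intervention sets N_2=7 in all 6 units regardless of N_1. Recomputing N_4 per unit gives 24, 3, 9, 18, 6, 0; average 10.
Observing N_2=7 restricts to units where N_2's equation naturally yields 7: N_1 ∈ {-2, 0}. In that subpopulation N_4 = 24, 18, mean 21.
Difference = 10 − 21 = -11.

-11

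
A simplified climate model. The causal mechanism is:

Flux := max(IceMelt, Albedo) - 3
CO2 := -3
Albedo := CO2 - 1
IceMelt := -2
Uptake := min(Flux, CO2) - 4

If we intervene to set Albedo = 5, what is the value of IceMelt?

-2

Under do(Albedo=5), the mechanism Albedo := CO2 - 1 is discarded; Albedo is fixed at 5.
Since IceMelt is not a descendant of the intervened variable, it is unaffected.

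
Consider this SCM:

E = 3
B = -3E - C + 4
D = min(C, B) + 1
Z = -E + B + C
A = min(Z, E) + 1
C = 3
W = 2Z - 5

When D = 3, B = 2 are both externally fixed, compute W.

-1

Under do(D = 3, B = 2), each intervened variable's structural equation is replaced by its fixed value.
Z = -E + B + C  [with E=3, B=2, C=3]  = 2
W = 2Z - 5  [with Z=2]  = -1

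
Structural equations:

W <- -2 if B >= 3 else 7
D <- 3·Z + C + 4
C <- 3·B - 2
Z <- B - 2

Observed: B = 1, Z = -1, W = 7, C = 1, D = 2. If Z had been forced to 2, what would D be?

11

do(Z=2) replaces the equation Z <- B - 2 with the constant Z = 2.
C = 3·B - 2  [with B=1]  = 1
D = 3·Z + C + 4  [with Z=2, C=1]  = 11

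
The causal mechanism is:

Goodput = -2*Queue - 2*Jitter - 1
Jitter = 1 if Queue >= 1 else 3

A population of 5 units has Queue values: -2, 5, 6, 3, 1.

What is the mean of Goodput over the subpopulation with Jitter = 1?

-10.5

Conditioning on Jitter=1 selects the 4 unit(s) with Queue ∈ {5, 6, 3, 1}. Their Goodput values: -13, -15, -9, -5. Mean = -10.5.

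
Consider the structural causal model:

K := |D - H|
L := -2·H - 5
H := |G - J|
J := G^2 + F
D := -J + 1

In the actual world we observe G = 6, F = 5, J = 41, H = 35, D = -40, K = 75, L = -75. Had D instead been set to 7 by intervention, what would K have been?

The intervention breaks the incoming arrows to D: D := -J + 1 no longer applies, and D = 7.
J = G^2 + F  [with G=6, F=5]  = 41
H = |G - J|  [with G=6, J=41]  = 35
K = |D - H|  [with D=7, H=35]  = 28

28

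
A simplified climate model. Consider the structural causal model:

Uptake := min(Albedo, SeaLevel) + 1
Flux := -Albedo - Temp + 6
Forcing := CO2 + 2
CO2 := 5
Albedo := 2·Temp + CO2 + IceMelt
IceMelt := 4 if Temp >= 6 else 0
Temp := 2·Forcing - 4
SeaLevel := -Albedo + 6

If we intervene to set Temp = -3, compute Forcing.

7

Under do(Temp=-3), the mechanism Temp := 2·Forcing - 4 is discarded; Temp is fixed at -3.
Since Forcing is not a descendant of the intervened variable, it is unaffected.
Forcing = CO2 + 2  [with CO2=5]  = 7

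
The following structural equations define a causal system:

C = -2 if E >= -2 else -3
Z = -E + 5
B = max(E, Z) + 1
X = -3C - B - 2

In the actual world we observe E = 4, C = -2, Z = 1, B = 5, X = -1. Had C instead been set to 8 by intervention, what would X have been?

do(C=8) replaces the equation C = -2 if E >= -2 else -3 with the constant C = 8.
Z = -E + 5  [with E=4]  = 1
B = max(E, Z) + 1  [with E=4, Z=1]  = 5
X = -3C - B - 2  [with C=8, B=5]  = -31

-31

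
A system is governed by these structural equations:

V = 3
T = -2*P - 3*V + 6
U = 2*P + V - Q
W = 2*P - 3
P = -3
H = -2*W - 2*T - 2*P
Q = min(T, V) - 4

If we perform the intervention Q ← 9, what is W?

Intervening sets Q = 9 and removes its equation (Q = min(T, V) - 4).
No directed path runs from Q to W, so W keeps its natural value.
W = 2*P - 3  [with P=-3]  = -9

-9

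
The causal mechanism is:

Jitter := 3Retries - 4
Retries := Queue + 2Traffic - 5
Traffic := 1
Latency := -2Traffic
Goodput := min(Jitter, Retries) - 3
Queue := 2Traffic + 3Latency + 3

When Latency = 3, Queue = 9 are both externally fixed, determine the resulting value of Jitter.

14

Under do(Latency = 3, Queue = 9), each intervened variable's structural equation is replaced by its fixed value.
Retries = Queue + 2Traffic - 5  [with Queue=9, Traffic=1]  = 6
Jitter = 3Retries - 4  [with Retries=6]  = 14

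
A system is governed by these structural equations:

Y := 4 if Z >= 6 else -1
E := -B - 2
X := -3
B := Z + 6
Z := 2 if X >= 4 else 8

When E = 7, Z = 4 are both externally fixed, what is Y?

The joint intervention fixes E = 7, Z = 4, removing each variable's own equation.
Y = 4 if Z >= 6 else -1  [with Z=4]  = -1

-1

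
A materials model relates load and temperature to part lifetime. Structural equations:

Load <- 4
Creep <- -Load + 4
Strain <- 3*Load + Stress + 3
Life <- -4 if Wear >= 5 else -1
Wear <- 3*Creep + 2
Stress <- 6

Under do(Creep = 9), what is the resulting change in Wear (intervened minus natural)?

Intervening sets Creep = 9 and removes its equation (Creep <- -Load + 4).
Wear = 3*Creep + 2  [with Creep=9]  = 29
Without intervention: Creep = -Load + 4  [with Load=4]  = 0; Wear = 3*Creep + 2  [with Creep=0]  = 2.
Change = 29 − 2 = 27.

27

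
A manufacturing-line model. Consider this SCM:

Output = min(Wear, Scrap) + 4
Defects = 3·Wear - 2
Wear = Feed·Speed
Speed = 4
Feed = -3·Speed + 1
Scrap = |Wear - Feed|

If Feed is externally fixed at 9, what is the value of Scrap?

27

do(Feed=9) replaces the equation Feed = -3·Speed + 1 with the constant Feed = 9.
Wear = Feed·Speed  [with Feed=9, Speed=4]  = 36
Scrap = |Wear - Feed|  [with Wear=36, Feed=9]  = 27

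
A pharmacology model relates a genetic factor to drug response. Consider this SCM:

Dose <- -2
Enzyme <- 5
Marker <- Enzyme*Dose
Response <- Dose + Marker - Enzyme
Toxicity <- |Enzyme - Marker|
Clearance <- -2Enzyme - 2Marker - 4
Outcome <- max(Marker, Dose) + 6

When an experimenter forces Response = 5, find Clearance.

Under do(Response=5), the mechanism Response <- Dose + Marker - Enzyme is discarded; Response is fixed at 5.
Since Clearance is not a descendant of the intervened variable, it is unaffected.
Marker = Enzyme*Dose  [with Enzyme=5, Dose=-2]  = -10
Clearance = -2Enzyme - 2Marker - 4  [with Enzyme=5, Marker=-10]  = 6

6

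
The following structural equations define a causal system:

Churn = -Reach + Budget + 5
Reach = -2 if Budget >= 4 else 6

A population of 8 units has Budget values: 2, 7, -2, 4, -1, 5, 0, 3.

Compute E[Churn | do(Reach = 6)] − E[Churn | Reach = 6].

1.85

do(Reach=6) breaks Reach's dependence on Budget. With Reach=6 fixed, Churn across the units is 1, 6, -3, 3, -2, 4, -1, 2, mean 1.25.
E[Churn|Reach=6] averages over only the 5 units with Reach=6 (Budget = 2, -2, -1, 0, 3): Churn = 1, -3, -2, -1, 2, mean -0.6.
Difference = 1.25 − (-0.6) = 1.85.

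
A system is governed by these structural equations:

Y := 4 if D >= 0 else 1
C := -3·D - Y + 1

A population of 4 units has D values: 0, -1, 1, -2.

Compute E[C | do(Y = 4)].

Every unit gets Y=4 under the intervention. C values become -3, 0, -6, 3; E[C|do(Y=4)] = -1.5.

-1.5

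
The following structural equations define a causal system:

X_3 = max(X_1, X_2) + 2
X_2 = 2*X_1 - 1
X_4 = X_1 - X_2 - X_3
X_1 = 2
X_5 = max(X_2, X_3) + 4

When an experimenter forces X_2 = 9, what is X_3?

11

The intervention breaks the incoming arrows to X_2: X_2 = 2*X_1 - 1 no longer applies, and X_2 = 9.
X_3 = max(X_1, X_2) + 2  [with X_1=2, X_2=9]  = 11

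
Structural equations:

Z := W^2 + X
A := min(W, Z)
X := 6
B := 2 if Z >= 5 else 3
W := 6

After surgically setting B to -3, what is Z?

do(B=-3) replaces the equation B := 2 if Z >= 5 else 3 with the constant B = -3.
Z is not downstream of the intervention, so its value is determined by the original equations.
Z = W^2 + X  [with W=6, X=6]  = 42

42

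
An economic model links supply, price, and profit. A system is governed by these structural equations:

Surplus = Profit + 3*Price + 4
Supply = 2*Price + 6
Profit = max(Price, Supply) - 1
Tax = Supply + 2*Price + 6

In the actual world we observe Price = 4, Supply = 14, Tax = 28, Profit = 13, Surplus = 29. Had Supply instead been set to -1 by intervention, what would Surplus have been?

do(Supply=-1) replaces the equation Supply = 2*Price + 6 with the constant Supply = -1.
Profit = max(Price, Supply) - 1  [with Price=4, Supply=-1]  = 3
Surplus = Profit + 3*Price + 4  [with Profit=3, Price=4]  = 19

19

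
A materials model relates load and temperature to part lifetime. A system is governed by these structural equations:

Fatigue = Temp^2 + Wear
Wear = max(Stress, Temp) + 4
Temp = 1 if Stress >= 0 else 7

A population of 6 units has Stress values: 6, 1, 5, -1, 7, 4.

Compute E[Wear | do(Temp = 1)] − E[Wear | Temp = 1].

Every unit gets Temp=1 under the intervention. Wear values become 10, 5, 9, 5, 11, 8; E[Wear|do(Temp=1)] = 8.
E[Wear|Temp=1] averages over only the 5 units with Temp=1 (Stress = 6, 1, 5, 7, 4): Wear = 10, 5, 9, 11, 8, mean 8.6.
Difference = 8 − 8.6 = -0.6.

-0.6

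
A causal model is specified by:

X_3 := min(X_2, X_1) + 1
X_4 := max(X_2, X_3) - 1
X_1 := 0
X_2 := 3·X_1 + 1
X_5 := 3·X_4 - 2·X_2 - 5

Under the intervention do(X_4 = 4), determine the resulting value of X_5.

5

Intervening sets X_4 = 4 and removes its equation (X_4 := max(X_2, X_3) - 1).
X_2 = 3·X_1 + 1  [with X_1=0]  = 1
X_5 = 3·X_4 - 2·X_2 - 5  [with X_4=4, X_2=1]  = 5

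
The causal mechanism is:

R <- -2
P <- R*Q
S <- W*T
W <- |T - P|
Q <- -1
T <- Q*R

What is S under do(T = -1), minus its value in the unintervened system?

-3

Under do(T=-1), the mechanism T <- Q*R is discarded; T is fixed at -1.
P = R*Q  [with R=-2, Q=-1]  = 2
W = |T - P|  [with T=-1, P=2]  = 3
S = W*T  [with W=3, T=-1]  = -3
Without intervention: P = R*Q  [with R=-2, Q=-1]  = 2; T = Q*R  [with Q=-1, R=-2]  = 2; W = |T - P|  [with T=2, P=2]  = 0; S = W*T  [with W=0, T=2]  = 0.
Change = -3 − 0 = -3.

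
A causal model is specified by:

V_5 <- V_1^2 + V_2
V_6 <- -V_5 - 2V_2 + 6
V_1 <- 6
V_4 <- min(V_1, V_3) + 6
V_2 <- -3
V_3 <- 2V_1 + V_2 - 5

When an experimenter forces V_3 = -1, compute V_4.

The intervention breaks the incoming arrows to V_3: V_3 <- 2V_1 + V_2 - 5 no longer applies, and V_3 = -1.
V_4 = min(V_1, V_3) + 6  [with V_1=6, V_3=-1]  = 5

5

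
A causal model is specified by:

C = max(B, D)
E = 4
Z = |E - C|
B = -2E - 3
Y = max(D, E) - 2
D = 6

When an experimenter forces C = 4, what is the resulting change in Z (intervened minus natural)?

-2

Intervening sets C = 4 and removes its equation (C = max(B, D)).
Z = |E - C|  [with E=4, C=4]  = 0
Without intervention: B = -2E - 3  [with E=4]  = -11; C = max(B, D)  [with B=-11, D=6]  = 6; Z = |E - C|  [with E=4, C=6]  = 2.
Change = 0 − 2 = -2.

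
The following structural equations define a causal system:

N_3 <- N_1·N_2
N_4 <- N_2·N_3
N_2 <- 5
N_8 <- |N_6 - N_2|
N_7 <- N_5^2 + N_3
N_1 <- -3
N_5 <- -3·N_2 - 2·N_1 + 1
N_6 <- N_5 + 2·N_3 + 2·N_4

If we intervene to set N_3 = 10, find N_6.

The intervention breaks the incoming arrows to N_3: N_3 <- N_1·N_2 no longer applies, and N_3 = 10.
N_4 = N_2·N_3  [with N_2=5, N_3=10]  = 50
N_5 = -3·N_2 - 2·N_1 + 1  [with N_2=5, N_1=-3]  = -8
N_6 = N_5 + 2·N_3 + 2·N_4  [with N_5=-8, N_3=10, N_4=50]  = 112

112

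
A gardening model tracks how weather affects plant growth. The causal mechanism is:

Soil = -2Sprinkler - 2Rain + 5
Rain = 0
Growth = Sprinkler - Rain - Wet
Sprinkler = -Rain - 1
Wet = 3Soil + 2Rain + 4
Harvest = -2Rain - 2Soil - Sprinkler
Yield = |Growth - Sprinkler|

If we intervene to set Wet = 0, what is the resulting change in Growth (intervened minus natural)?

25

Intervening sets Wet = 0 and removes its equation (Wet = 3Soil + 2Rain + 4).
Sprinkler = -Rain - 1  [with Rain=0]  = -1
Growth = Sprinkler - Rain - Wet  [with Sprinkler=-1, Rain=0, Wet=0]  = -1
Without intervention: Sprinkler = -Rain - 1  [with Rain=0]  = -1; Soil = -2Sprinkler - 2Rain + 5  [with Sprinkler=-1, Rain=0]  = 7; Wet = 3Soil + 2Rain + 4  [with Soil=7, Rain=0]  = 25; Growth = Sprinkler - Rain - Wet  [with Sprinkler=-1, Rain=0, Wet=25]  = -26.
Change = -1 − (-26) = 25.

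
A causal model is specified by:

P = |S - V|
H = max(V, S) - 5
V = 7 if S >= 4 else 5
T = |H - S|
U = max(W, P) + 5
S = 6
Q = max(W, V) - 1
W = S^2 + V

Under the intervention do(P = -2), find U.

48

The intervention breaks the incoming arrows to P: P = |S - V| no longer applies, and P = -2.
V = 7 if S >= 4 else 5  [with S=6]  = 7
W = S^2 + V  [with S=6, V=7]  = 43
U = max(W, P) + 5  [with W=43, P=-2]  = 48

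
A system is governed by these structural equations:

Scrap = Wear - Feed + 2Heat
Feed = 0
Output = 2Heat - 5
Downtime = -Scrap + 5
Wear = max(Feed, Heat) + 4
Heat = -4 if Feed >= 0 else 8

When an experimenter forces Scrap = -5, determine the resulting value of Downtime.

Under do(Scrap=-5), the mechanism Scrap = Wear - Feed + 2Heat is discarded; Scrap is fixed at -5.
Downtime = -Scrap + 5  [with Scrap=-5]  = 10

10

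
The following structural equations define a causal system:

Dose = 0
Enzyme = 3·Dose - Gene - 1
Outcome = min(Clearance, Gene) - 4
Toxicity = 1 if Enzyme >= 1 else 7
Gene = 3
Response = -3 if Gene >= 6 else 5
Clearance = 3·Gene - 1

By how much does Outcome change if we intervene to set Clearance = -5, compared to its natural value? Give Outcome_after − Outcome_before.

-8

Intervening sets Clearance = -5 and removes its equation (Clearance = 3·Gene - 1).
Outcome = min(Clearance, Gene) - 4  [with Clearance=-5, Gene=3]  = -9
Without intervention: Clearance = 3·Gene - 1  [with Gene=3]  = 8; Outcome = min(Clearance, Gene) - 4  [with Clearance=8, Gene=3]  = -1.
Change = -9 − (-1) = -8.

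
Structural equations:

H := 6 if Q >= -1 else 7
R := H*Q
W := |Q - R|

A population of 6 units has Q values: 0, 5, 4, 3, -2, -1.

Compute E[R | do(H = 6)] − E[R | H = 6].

-4.2

Under do(H=6), H's equation is replaced by H=6 for every unit. Per-unit R: 0, 30, 24, 18, -12, -6. Mean = 9.
E[R|H=6] averages over only the 5 units with H=6 (Q = 0, 5, 4, 3, -1): R = 0, 30, 24, 18, -6, mean 13.2.
Difference = 9 − 13.2 = -4.2.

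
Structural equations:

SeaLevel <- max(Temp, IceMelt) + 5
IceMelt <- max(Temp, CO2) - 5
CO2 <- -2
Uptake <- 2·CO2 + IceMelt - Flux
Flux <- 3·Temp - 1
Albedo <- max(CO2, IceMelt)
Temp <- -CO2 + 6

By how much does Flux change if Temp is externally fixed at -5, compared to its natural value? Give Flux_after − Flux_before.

-39

Under do(Temp=-5), the mechanism Temp <- -CO2 + 6 is discarded; Temp is fixed at -5.
Flux = 3·Temp - 1  [with Temp=-5]  = -16
Without intervention: Temp = -CO2 + 6  [with CO2=-2]  = 8; Flux = 3·Temp - 1  [with Temp=8]  = 23.
Change = -16 − 23 = -39.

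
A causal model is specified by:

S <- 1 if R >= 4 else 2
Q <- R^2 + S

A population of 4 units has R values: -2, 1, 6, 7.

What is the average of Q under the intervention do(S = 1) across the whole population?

Every unit gets S=1 under the intervention. Q values become 5, 2, 37, 50; E[Q|do(S=1)] = 23.5.

23.5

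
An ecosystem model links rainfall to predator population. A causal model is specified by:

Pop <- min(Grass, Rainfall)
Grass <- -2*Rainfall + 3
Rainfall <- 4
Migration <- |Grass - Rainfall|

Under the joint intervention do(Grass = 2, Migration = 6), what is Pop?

2

Setting Grass = 2, Migration = 6 by intervention discards those variables' equations.
Pop = min(Grass, Rainfall)  [with Grass=2, Rainfall=4]  = 2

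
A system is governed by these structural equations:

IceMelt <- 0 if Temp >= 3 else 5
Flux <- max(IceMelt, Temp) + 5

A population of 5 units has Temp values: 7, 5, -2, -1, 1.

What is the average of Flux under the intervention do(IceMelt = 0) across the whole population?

7.6

do(IceMelt=0) breaks IceMelt's dependence on Temp. With IceMelt=0 fixed, Flux across the units is 12, 10, 5, 5, 6, mean 7.6.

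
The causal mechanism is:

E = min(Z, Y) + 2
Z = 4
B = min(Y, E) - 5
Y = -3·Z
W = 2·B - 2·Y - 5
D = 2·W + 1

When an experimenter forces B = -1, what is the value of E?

-10

Under do(B=-1), the mechanism B = min(Y, E) - 5 is discarded; B is fixed at -1.
Since E is not a descendant of the intervened variable, it is unaffected.
Y = -3·Z  [with Z=4]  = -12
E = min(Z, Y) + 2  [with Z=4, Y=-12]  = -10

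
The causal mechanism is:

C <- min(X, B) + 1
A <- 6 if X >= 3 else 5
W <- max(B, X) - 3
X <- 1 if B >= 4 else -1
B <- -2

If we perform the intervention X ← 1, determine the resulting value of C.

The intervention breaks the incoming arrows to X: X <- 1 if B >= 4 else -1 no longer applies, and X = 1.
C = min(X, B) + 1  [with X=1, B=-2]  = -1

-1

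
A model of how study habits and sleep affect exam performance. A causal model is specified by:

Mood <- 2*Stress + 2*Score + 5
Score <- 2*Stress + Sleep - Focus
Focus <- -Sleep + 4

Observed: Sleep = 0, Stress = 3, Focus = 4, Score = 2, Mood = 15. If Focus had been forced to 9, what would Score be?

The intervention breaks the incoming arrows to Focus: Focus <- -Sleep + 4 no longer applies, and Focus = 9.
Score = 2*Stress + Sleep - Focus  [with Stress=3, Sleep=0, Focus=9]  = -3

-3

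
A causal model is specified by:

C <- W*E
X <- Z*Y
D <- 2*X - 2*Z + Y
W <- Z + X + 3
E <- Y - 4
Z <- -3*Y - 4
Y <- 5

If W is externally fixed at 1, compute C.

1

Under do(W=1), the mechanism W <- Z + X + 3 is discarded; W is fixed at 1.
E = Y - 4  [with Y=5]  = 1
C = W*E  [with W=1, E=1]  = 1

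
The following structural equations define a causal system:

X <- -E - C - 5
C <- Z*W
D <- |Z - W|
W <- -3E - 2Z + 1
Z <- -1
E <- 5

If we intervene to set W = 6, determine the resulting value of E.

5

Under do(W=6), the mechanism W <- -3E - 2Z + 1 is discarded; W is fixed at 6.
Since E is not a descendant of the intervened variable, it is unaffected.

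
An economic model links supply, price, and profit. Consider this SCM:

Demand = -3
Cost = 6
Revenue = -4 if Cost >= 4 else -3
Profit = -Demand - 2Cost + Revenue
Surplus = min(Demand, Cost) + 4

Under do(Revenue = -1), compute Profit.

-10

The intervention breaks the incoming arrows to Revenue: Revenue = -4 if Cost >= 4 else -3 no longer applies, and Revenue = -1.
Profit = -Demand - 2Cost + Revenue  [with Demand=-3, Cost=6, Revenue=-1]  = -10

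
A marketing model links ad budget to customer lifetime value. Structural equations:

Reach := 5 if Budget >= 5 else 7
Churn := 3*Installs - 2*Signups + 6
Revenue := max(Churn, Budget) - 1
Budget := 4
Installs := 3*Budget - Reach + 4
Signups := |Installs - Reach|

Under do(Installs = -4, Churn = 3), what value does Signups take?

The joint intervention fixes Installs = -4, Churn = 3, removing each variable's own equation.
Reach = 5 if Budget >= 5 else 7  [with Budget=4]  = 7
Signups = |Installs - Reach|  [with Installs=-4, Reach=7]  = 11

11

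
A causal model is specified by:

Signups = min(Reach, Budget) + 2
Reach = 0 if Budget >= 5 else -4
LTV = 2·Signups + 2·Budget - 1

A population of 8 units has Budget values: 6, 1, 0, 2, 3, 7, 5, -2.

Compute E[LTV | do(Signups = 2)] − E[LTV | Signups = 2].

Under do(Signups=2), Signups's equation is replaced by Signups=2 for every unit. Per-unit LTV: 15, 5, 3, 7, 9, 17, 13, -1. Mean = 8.5.
E[LTV|Signups=2] averages over only the 3 units with Signups=2 (Budget = 6, 7, 5): LTV = 15, 17, 13, mean 15.
Difference = 8.5 − 15 = -6.5.

-6.5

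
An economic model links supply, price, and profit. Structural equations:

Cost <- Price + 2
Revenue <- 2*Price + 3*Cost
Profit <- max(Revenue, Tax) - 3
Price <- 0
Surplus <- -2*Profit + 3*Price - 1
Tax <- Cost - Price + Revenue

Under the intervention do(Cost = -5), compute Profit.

do(Cost=-5) replaces the equation Cost <- Price + 2 with the constant Cost = -5.
Revenue = 2*Price + 3*Cost  [with Price=0, Cost=-5]  = -15
Tax = Cost - Price + Revenue  [with Cost=-5, Price=0, Revenue=-15]  = -20
Profit = max(Revenue, Tax) - 3  [with Revenue=-15, Tax=-20]  = -18

-18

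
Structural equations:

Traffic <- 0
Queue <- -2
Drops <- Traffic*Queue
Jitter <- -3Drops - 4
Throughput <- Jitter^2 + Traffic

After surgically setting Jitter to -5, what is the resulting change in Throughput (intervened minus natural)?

9

Intervening sets Jitter = -5 and removes its equation (Jitter <- -3Drops - 4).
Throughput = Jitter^2 + Traffic  [with Jitter=-5, Traffic=0]  = 25
Without intervention: Drops = Traffic*Queue  [with Traffic=0, Queue=-2]  = 0; Jitter = -3Drops - 4  [with Drops=0]  = -4; Throughput = Jitter^2 + Traffic  [with Jitter=-4, Traffic=0]  = 16.
Change = 25 − 16 = 9.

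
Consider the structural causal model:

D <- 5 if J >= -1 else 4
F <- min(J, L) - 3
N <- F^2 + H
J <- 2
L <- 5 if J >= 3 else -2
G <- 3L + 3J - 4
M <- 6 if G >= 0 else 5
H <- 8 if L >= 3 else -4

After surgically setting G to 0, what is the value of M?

6

The intervention breaks the incoming arrows to G: G <- 3L + 3J - 4 no longer applies, and G = 0.
M = 6 if G >= 0 else 5  [with G=0]  = 6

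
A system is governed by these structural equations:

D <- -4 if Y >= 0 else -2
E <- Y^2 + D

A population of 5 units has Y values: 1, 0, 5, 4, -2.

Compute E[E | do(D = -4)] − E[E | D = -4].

Every unit gets D=-4 under the intervention. E values become -3, -4, 21, 12, 0; E[E|do(D=-4)] = 5.2.
E[E|D=-4] averages over only the 4 units with D=-4 (Y = 1, 0, 5, 4): E = -3, -4, 21, 12, mean 6.5.
Difference = 5.2 − 6.5 = -1.3.

-1.3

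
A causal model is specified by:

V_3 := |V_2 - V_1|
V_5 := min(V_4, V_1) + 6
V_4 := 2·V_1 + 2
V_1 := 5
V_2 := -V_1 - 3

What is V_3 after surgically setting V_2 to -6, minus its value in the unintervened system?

-2

The intervention breaks the incoming arrows to V_2: V_2 := -V_1 - 3 no longer applies, and V_2 = -6.
V_3 = |V_2 - V_1|  [with V_2=-6, V_1=5]  = 11
Without intervention: V_2 = -V_1 - 3  [with V_1=5]  = -8; V_3 = |V_2 - V_1|  [with V_2=-8, V_1=5]  = 13.
Change = 11 − 13 = -2.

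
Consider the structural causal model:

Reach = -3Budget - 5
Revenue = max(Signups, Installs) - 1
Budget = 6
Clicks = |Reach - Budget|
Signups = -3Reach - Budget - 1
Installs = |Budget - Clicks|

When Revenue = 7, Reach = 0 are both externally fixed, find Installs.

0

Under do(Revenue = 7, Reach = 0), each intervened variable's structural equation is replaced by its fixed value.
Clicks = |Reach - Budget|  [with Reach=0, Budget=6]  = 6
Installs = |Budget - Clicks|  [with Budget=6, Clicks=6]  = 0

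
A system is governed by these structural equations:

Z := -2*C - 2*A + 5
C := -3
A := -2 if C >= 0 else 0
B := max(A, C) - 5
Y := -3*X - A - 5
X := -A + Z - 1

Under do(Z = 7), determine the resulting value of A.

0

Under do(Z=7), the mechanism Z := -2*C - 2*A + 5 is discarded; Z is fixed at 7.
Since A is not a descendant of the intervened variable, it is unaffected.
A = -2 if C >= 0 else 0  [with C=-3]  = 0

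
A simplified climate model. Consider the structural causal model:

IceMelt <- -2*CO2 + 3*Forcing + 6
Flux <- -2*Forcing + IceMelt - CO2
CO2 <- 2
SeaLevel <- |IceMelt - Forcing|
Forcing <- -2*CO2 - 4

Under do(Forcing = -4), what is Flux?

do(Forcing=-4) replaces the equation Forcing <- -2*CO2 - 4 with the constant Forcing = -4.
IceMelt = -2*CO2 + 3*Forcing + 6  [with CO2=2, Forcing=-4]  = -10
Flux = -2*Forcing + IceMelt - CO2  [with Forcing=-4, IceMelt=-10, CO2=2]  = -4

-4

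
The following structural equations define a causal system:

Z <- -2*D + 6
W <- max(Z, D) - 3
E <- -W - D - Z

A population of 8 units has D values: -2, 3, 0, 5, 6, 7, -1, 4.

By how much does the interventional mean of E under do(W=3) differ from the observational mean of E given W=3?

do(W=3) breaks W's dependence on D. With W=3 fixed, E across the units is -11, -6, -9, -4, -3, -2, -10, -5, mean -6.25.
Conditioning on W=3 selects the 2 unit(s) with D ∈ {0, 6}. Their E values: -9, -3. Mean = -6.
Difference = -6.25 − (-6) = -0.25.

-0.25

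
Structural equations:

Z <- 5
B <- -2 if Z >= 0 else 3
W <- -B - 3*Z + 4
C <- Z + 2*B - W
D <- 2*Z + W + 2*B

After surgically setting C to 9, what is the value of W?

Under do(C=9), the mechanism C <- Z + 2*B - W is discarded; C is fixed at 9.
Since W is not a descendant of the intervened variable, it is unaffected.
B = -2 if Z >= 0 else 3  [with Z=5]  = -2
W = -B - 3*Z + 4  [with B=-2, Z=5]  = -9

-9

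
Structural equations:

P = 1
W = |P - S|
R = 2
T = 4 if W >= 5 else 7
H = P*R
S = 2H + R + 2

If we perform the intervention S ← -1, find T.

Under do(S=-1), the mechanism S = 2H + R + 2 is discarded; S is fixed at -1.
W = |P - S|  [with P=1, S=-1]  = 2
T = 4 if W >= 5 else 7  [with W=2]  = 7

7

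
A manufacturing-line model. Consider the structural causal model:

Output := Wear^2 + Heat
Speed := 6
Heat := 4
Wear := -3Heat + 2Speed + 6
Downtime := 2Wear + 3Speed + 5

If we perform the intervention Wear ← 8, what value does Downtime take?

39

do(Wear=8) replaces the equation Wear := -3Heat + 2Speed + 6 with the constant Wear = 8.
Downtime = 2Wear + 3Speed + 5  [with Wear=8, Speed=6]  = 39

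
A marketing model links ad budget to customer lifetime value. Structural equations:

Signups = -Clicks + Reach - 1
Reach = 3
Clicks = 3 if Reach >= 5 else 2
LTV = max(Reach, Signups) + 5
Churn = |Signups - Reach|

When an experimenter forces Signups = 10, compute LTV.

15

do(Signups=10) replaces the equation Signups = -Clicks + Reach - 1 with the constant Signups = 10.
LTV = max(Reach, Signups) + 5  [with Reach=3, Signups=10]  = 15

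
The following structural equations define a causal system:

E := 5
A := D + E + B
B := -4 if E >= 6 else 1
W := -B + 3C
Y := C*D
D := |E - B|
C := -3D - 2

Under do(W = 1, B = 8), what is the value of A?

Under do(W = 1, B = 8), each intervened variable's structural equation is replaced by its fixed value.
D = |E - B|  [with E=5, B=8]  = 3
A = D + E + B  [with D=3, E=5, B=8]  = 16

16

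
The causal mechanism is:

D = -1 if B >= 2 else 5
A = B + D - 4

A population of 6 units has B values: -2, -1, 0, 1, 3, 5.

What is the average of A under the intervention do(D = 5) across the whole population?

The intervention sets D=5 in all 6 units regardless of B. Recomputing A per unit gives -1, 0, 1, 2, 4, 6; average 2.

2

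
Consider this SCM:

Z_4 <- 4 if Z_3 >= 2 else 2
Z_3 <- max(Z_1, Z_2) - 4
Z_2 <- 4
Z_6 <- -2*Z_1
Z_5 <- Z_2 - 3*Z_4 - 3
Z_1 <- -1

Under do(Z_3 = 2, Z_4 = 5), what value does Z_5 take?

Setting Z_3 = 2, Z_4 = 5 by intervention discards those variables' equations.
Z_5 = Z_2 - 3*Z_4 - 3  [with Z_2=4, Z_4=5]  = -14

-14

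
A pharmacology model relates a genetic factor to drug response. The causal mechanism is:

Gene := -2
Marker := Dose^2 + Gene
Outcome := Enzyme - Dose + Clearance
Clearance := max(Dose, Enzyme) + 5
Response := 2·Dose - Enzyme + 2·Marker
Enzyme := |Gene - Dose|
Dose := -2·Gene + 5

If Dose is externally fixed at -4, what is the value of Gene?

Under do(Dose=-4), the mechanism Dose := -2·Gene + 5 is discarded; Dose is fixed at -4.
Gene is not downstream of the intervention, so its value is determined by the original equations.

-2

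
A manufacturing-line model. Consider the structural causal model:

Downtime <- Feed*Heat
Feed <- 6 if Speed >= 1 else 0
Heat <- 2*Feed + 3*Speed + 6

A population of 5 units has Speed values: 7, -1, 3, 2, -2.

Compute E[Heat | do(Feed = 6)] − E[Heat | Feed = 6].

Under do(Feed=6), Feed's equation is replaced by Feed=6 for every unit. Per-unit Heat: 39, 15, 27, 24, 12. Mean = 23.4.
Conditioning on Feed=6 selects the 3 unit(s) with Speed ∈ {7, 3, 2}. Their Heat values: 39, 27, 24. Mean = 30.
Difference = 23.4 − 30 = -6.6.

-6.6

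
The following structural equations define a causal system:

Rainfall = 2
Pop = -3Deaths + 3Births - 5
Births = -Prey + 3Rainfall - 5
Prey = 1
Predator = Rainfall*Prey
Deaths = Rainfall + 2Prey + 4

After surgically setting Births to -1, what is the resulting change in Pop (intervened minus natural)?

-3

Under do(Births=-1), the mechanism Births = -Prey + 3Rainfall - 5 is discarded; Births is fixed at -1.
Deaths = Rainfall + 2Prey + 4  [with Rainfall=2, Prey=1]  = 8
Pop = -3Deaths + 3Births - 5  [with Deaths=8, Births=-1]  = -32
Without intervention: Births = -Prey + 3Rainfall - 5  [with Prey=1, Rainfall=2]  = 0; Deaths = Rainfall + 2Prey + 4  [with Rainfall=2, Prey=1]  = 8; Pop = -3Deaths + 3Births - 5  [with Deaths=8, Births=0]  = -29.
Change = -32 − (-29) = -3.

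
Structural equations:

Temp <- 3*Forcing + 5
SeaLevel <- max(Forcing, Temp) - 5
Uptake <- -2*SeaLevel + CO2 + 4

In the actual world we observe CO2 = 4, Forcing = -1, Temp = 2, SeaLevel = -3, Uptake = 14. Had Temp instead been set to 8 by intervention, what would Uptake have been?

2

do(Temp=8) replaces the equation Temp <- 3*Forcing + 5 with the constant Temp = 8.
SeaLevel = max(Forcing, Temp) - 5  [with Forcing=-1, Temp=8]  = 3
Uptake = -2*SeaLevel + CO2 + 4  [with SeaLevel=3, CO2=4]  = 2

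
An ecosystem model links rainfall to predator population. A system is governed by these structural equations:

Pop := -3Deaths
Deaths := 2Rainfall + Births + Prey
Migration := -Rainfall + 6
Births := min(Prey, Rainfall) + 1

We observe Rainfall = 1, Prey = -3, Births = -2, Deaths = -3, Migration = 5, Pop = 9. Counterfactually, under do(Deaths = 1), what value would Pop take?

-3

Under do(Deaths=1), the mechanism Deaths := 2Rainfall + Births + Prey is discarded; Deaths is fixed at 1.
Pop = -3Deaths  [with Deaths=1]  = -3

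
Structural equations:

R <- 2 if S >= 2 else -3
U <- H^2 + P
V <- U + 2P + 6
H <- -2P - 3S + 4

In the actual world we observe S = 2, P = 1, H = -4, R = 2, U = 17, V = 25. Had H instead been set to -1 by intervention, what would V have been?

10

The intervention breaks the incoming arrows to H: H <- -2P - 3S + 4 no longer applies, and H = -1.
U = H^2 + P  [with H=-1, P=1]  = 2
V = U + 2P + 6  [with U=2, P=1]  = 10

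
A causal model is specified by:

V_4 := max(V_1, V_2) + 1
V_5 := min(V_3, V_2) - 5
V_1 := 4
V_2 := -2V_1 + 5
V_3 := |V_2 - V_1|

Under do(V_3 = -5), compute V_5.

-10

do(V_3=-5) replaces the equation V_3 := |V_2 - V_1| with the constant V_3 = -5.
V_2 = -2V_1 + 5  [with V_1=4]  = -3
V_5 = min(V_3, V_2) - 5  [with V_3=-5, V_2=-3]  = -10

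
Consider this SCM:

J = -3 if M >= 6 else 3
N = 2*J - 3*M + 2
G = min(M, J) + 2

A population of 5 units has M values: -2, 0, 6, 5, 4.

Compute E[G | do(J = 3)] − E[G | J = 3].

0.4

do(J=3) breaks J's dependence on M. With J=3 fixed, G across the units is 0, 2, 5, 5, 5, mean 3.4.
Conditioning on J=3 selects the 4 unit(s) with M ∈ {-2, 0, 5, 4}. Their G values: 0, 2, 5, 5. Mean = 3.
Difference = 3.4 − 3 = 0.4.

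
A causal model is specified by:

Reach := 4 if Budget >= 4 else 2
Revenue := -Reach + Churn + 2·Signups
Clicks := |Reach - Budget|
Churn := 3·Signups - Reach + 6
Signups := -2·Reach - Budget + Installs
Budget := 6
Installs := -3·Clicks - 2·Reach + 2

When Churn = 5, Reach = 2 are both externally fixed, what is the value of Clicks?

The joint intervention fixes Churn = 5, Reach = 2, removing each variable's own equation.
Clicks = |Reach - Budget|  [with Reach=2, Budget=6]  = 4

4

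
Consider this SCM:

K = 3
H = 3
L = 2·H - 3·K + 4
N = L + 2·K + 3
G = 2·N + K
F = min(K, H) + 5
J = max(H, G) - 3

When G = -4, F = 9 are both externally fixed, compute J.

0

Under do(G = -4, F = 9), each intervened variable's structural equation is replaced by its fixed value.
J = max(H, G) - 3  [with H=3, G=-4]  = 0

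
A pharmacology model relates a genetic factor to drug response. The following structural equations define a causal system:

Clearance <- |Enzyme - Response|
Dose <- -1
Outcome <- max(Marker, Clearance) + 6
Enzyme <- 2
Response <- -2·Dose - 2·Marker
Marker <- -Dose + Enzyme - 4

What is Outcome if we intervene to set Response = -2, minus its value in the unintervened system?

2

Under do(Response=-2), the mechanism Response <- -2·Dose - 2·Marker is discarded; Response is fixed at -2.
Marker = -Dose + Enzyme - 4  [with Dose=-1, Enzyme=2]  = -1
Clearance = |Enzyme - Response|  [with Enzyme=2, Response=-2]  = 4
Outcome = max(Marker, Clearance) + 6  [with Marker=-1, Clearance=4]  = 10
Without intervention: Marker = -Dose + Enzyme - 4  [with Dose=-1, Enzyme=2]  = -1; Response = -2·Dose - 2·Marker  [with Dose=-1, Marker=-1]  = 4; Clearance = |Enzyme - Response|  [with Enzyme=2, Response=4]  = 2; Outcome = max(Marker, Clearance) + 6  [with Marker=-1, Clearance=2]  = 8.
Change = 10 − 8 = 2.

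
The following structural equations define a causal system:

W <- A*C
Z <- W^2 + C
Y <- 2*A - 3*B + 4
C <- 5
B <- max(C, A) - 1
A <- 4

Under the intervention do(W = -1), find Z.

6

The intervention breaks the incoming arrows to W: W <- A*C no longer applies, and W = -1.
Z = W^2 + C  [with W=-1, C=5]  = 6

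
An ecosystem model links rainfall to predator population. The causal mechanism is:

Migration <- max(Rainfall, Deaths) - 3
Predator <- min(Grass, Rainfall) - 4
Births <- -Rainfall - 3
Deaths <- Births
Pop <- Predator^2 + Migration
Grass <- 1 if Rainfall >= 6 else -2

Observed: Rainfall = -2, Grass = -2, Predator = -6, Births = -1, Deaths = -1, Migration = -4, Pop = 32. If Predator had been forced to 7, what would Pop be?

45

The intervention breaks the incoming arrows to Predator: Predator <- min(Grass, Rainfall) - 4 no longer applies, and Predator = 7.
Births = -Rainfall - 3  [with Rainfall=-2]  = -1
Deaths = Births  [with Births=-1]  = -1
Migration = max(Rainfall, Deaths) - 3  [with Rainfall=-2, Deaths=-1]  = -4
Pop = Predator^2 + Migration  [with Predator=7, Migration=-4]  = 45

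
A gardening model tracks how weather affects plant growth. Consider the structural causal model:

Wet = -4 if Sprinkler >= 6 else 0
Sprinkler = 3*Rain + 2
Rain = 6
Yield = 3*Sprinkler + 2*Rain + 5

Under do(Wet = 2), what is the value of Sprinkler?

Under do(Wet=2), the mechanism Wet = -4 if Sprinkler >= 6 else 0 is discarded; Wet is fixed at 2.
Since Sprinkler is not a descendant of the intervened variable, it is unaffected.
Sprinkler = 3*Rain + 2  [with Rain=6]  = 20

20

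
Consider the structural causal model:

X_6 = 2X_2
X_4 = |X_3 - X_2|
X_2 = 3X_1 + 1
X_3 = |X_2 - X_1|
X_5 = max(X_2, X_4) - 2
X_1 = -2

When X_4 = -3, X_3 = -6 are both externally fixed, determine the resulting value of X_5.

The joint intervention fixes X_4 = -3, X_3 = -6, removing each variable's own equation.
X_2 = 3X_1 + 1  [with X_1=-2]  = -5
X_5 = max(X_2, X_4) - 2  [with X_2=-5, X_4=-3]  = -5

-5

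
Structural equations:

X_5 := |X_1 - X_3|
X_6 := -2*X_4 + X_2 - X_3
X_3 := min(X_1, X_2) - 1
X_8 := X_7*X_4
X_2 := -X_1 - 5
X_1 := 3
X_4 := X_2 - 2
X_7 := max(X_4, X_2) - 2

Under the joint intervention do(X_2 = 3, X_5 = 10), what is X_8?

1

The joint intervention fixes X_2 = 3, X_5 = 10, removing each variable's own equation.
X_4 = X_2 - 2  [with X_2=3]  = 1
X_7 = max(X_4, X_2) - 2  [with X_4=1, X_2=3]  = 1
X_8 = X_7*X_4  [with X_7=1, X_4=1]  = 1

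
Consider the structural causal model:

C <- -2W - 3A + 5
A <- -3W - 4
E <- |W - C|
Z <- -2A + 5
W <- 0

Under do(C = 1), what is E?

1

The intervention breaks the incoming arrows to C: C <- -2W - 3A + 5 no longer applies, and C = 1.
E = |W - C|  [with W=0, C=1]  = 1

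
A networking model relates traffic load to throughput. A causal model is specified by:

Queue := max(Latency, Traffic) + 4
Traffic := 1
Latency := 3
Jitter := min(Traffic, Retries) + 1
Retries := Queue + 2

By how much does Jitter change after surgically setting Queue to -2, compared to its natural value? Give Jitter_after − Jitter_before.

-1

do(Queue=-2) replaces the equation Queue := max(Latency, Traffic) + 4 with the constant Queue = -2.
Retries = Queue + 2  [with Queue=-2]  = 0
Jitter = min(Traffic, Retries) + 1  [with Traffic=1, Retries=0]  = 1
Without intervention: Queue = max(Latency, Traffic) + 4  [with Latency=3, Traffic=1]  = 7; Retries = Queue + 2  [with Queue=7]  = 9; Jitter = min(Traffic, Retries) + 1  [with Traffic=1, Retries=9]  = 2.
Change = 1 − 2 = -1.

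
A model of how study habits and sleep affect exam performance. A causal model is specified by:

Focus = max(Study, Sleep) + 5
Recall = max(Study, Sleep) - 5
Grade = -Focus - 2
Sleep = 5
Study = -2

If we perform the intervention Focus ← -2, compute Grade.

do(Focus=-2) replaces the equation Focus = max(Study, Sleep) + 5 with the constant Focus = -2.
Grade = -Focus - 2  [with Focus=-2]  = 0

0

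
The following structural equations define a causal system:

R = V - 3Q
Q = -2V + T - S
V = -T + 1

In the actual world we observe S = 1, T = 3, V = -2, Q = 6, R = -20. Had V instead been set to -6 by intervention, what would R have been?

do(V=-6) replaces the equation V = -T + 1 with the constant V = -6.
Q = -2V + T - S  [with V=-6, T=3, S=1]  = 14
R = V - 3Q  [with V=-6, Q=14]  = -48

-48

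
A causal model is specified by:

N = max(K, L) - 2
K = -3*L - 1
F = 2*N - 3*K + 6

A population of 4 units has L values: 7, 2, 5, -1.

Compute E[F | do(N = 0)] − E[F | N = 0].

24.75

do(N=0) breaks N's dependence on L. With N=0 fixed, F across the units is 72, 27, 54, 0, mean 38.25.
E[F|N=0] averages over only the 2 units with N=0 (L = 2, -1): F = 27, 0, mean 13.5.
Difference = 38.25 − 13.5 = 24.75.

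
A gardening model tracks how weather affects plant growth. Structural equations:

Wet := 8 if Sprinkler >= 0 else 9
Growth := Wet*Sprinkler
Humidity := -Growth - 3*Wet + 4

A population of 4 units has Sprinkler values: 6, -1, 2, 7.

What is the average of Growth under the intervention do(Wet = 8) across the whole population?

28

The intervention sets Wet=8 in all 4 units regardless of Sprinkler. Recomputing Growth per unit gives 48, -8, 16, 56; average 28.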